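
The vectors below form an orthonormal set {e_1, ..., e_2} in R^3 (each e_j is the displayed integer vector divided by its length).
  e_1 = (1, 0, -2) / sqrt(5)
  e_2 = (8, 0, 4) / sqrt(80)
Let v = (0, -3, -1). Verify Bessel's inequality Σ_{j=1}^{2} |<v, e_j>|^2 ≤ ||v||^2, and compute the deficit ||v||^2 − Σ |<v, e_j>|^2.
Σ |<v, e_j>|^2 = 1; ||v||^2 = 10; deficit = 9

Write each e_j = u_j / sqrt(<u_j, u_j>) where u_j is the displayed integer vector. Then <v, e_j> = <v, u_j> / sqrt(<u_j, u_j>), so |<v, e_j>|^2 = <v, u_j>^2 / <u_j, u_j>.
Coefficients: <v, e_1> = 2/sqrt(5), <v, e_2> = -4/sqrt(80).
Square and sum: Σ |<v, e_j>|^2 = 1.
Compute ||v||^2 = v·v = 10.
Deficit = 10 − 1 = 9 ≥ 0, confirming Bessel's inequality. (The deficit equals ||v − Σ <v,e_j> e_j||^2, the squared distance from v to span{e_j}.)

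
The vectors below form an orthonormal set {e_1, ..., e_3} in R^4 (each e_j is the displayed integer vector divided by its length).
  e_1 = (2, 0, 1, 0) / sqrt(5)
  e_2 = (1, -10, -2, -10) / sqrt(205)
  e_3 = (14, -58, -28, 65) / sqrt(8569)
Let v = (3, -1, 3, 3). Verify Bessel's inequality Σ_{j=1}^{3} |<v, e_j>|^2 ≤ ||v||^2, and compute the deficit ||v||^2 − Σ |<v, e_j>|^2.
Σ |<v, e_j>|^2 = 5011/209; ||v||^2 = 28; deficit = 841/209

Write each e_j = u_j / sqrt(<u_j, u_j>) where u_j is the displayed integer vector. Then <v, e_j> = <v, u_j> / sqrt(<u_j, u_j>), so |<v, e_j>|^2 = <v, u_j>^2 / <u_j, u_j>.
Coefficients: <v, e_1> = 9/sqrt(5), <v, e_2> = -23/sqrt(205), <v, e_3> = 211/sqrt(8569).
Square and sum: Σ |<v, e_j>|^2 = 5011/209.
Compute ||v||^2 = v·v = 28.
Deficit = 28 − 5011/209 = 841/209 ≥ 0, confirming Bessel's inequality. (The deficit equals ||v − Σ <v,e_j> e_j||^2, the squared distance from v to span{e_j}.)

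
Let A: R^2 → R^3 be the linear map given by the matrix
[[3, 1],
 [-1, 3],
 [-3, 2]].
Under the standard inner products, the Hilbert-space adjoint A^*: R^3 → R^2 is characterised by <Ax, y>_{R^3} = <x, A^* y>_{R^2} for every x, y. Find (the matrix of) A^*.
A^* = A^T =
[[3, -1, -3],
 [1, 3, 2]]

For real matrices with standard dot products, the defining identity <Ax, y> = <x, A^* y> gives (Ax)^T y = x^T (A^*) y, i.e. x^T A^T y = x^T (A^*) y. Since this holds for all x, y, we must have A^* = A^T. Therefore
A^* =
[[3, -1, -3],
 [1, 3, 2]].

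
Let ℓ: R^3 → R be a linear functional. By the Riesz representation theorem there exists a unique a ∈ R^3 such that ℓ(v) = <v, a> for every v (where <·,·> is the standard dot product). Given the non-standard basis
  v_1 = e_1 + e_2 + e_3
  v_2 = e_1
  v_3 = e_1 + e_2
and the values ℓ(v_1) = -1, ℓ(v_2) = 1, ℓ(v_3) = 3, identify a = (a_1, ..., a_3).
a = (1, 2, -4)

Write a = (a_1, ..., a_3) in the standard basis. For each basis vector v_i, ℓ(v_i) = <v_i, a> is a linear equation in the a_j's. Collect the n equations into a matrix system V a = ℓ, where row i of V is v_i (expressed in the standard basis). Since V is invertible (lower-triangular with 1s on the diagonal, up to permutation), solve by back-substitution:
  V =
[[1, 1, 1],
 [1, 0, 0],
 [1, 1, 0]]
  V a = (-1, 1, 3)
Solving gives a = (1, 2, -4).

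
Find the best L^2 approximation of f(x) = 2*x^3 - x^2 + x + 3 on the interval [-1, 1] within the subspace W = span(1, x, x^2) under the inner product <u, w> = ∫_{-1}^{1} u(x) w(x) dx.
g(x) = -x^2 + 11*x/5 + 3

The best approximation g ∈ W is the orthogonal projection of f onto W. Writing g = a_0 + a_1 x + a_2 x^2, the coefficients solve the normal equations G · a = b where
  G_{ij} = <φ_i, φ_j> and b_i = <f, φ_i>, with φ_0 = 1, φ_1 = x, φ_2 = x^2.
G =
  [2, 0, 2/3]
  [0, 2/3, 0]
  [2/3, 0, 2/5],
b = (16/3, 22/15, 8/5).
Solving gives a_0 = 3, a_1 = 11/5, a_2 = -1, so
  g(x) = -x^2 + 11*x/5 + 3.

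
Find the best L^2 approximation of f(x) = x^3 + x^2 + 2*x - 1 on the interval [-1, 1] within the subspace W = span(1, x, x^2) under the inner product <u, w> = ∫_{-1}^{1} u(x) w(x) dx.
g(x) = x^2 + 13*x/5 - 1

The best approximation g ∈ W is the orthogonal projection of f onto W. Writing g = a_0 + a_1 x + a_2 x^2, the coefficients solve the normal equations G · a = b where
  G_{ij} = <φ_i, φ_j> and b_i = <f, φ_i>, with φ_0 = 1, φ_1 = x, φ_2 = x^2.
G =
  [2, 0, 2/3]
  [0, 2/3, 0]
  [2/3, 0, 2/5],
b = (-4/3, 26/15, -4/15).
Solving gives a_0 = -1, a_1 = 13/5, a_2 = 1, so
  g(x) = x^2 + 13*x/5 - 1.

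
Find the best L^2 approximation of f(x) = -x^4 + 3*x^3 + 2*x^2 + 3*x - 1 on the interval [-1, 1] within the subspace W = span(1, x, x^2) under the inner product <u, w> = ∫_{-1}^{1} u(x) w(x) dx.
g(x) = 8*x^2/7 + 24*x/5 - 32/35

The best approximation g ∈ W is the orthogonal projection of f onto W. Writing g = a_0 + a_1 x + a_2 x^2, the coefficients solve the normal equations G · a = b where
  G_{ij} = <φ_i, φ_j> and b_i = <f, φ_i>, with φ_0 = 1, φ_1 = x, φ_2 = x^2.
G =
  [2, 0, 2/3]
  [0, 2/3, 0]
  [2/3, 0, 2/5],
b = (-16/15, 16/5, -16/105).
Solving gives a_0 = -32/35, a_1 = 24/5, a_2 = 8/7, so
  g(x) = 8*x^2/7 + 24*x/5 - 32/35.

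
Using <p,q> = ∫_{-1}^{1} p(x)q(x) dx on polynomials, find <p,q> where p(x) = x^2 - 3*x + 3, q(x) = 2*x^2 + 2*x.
<p,q> = 4/5

Expand the product: p(x)·q(x) = 2*x^4 - 4*x^3 + 6*x.
∫_{-1}^{1} of each monomial x^k gives [2/(k+1) if k even, 0 if k odd]. Integrating term-by-term (or equivalently evaluating the antiderivative F(x) = 2*x^5/5 - x^4 + 3*x^2 at the endpoints):
  F(1) − F(−1) = 12/5 − (8/5) = 4/5.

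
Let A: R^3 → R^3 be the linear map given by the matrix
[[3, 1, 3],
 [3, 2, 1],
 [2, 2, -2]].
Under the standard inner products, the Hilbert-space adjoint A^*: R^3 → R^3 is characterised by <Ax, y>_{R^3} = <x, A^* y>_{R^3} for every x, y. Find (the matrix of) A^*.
A^* = A^T =
[[3, 3, 2],
 [1, 2, 2],
 [3, 1, -2]]

For real matrices with standard dot products, the defining identity <Ax, y> = <x, A^* y> gives (Ax)^T y = x^T (A^*) y, i.e. x^T A^T y = x^T (A^*) y. Since this holds for all x, y, we must have A^* = A^T. Therefore
A^* =
[[3, 3, 2],
 [1, 2, 2],
 [3, 1, -2]].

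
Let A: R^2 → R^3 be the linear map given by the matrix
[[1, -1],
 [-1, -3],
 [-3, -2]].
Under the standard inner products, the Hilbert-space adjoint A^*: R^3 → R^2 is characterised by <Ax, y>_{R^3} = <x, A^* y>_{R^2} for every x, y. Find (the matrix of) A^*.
A^* = A^T =
[[1, -1, -3],
 [-1, -3, -2]]

For real matrices with standard dot products, the defining identity <Ax, y> = <x, A^* y> gives (Ax)^T y = x^T (A^*) y, i.e. x^T A^T y = x^T (A^*) y. Since this holds for all x, y, we must have A^* = A^T. Therefore
A^* =
[[1, -1, -3],
 [-1, -3, -2]].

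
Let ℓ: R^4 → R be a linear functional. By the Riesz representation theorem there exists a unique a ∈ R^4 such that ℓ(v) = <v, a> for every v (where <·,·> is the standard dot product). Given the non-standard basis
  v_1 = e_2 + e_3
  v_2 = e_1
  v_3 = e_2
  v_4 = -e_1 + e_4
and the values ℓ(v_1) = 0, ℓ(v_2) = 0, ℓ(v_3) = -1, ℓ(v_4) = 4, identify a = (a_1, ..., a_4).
a = (0, -1, 1, 4)

Write a = (a_1, ..., a_4) in the standard basis. For each basis vector v_i, ℓ(v_i) = <v_i, a> is a linear equation in the a_j's. Collect the n equations into a matrix system V a = ℓ, where row i of V is v_i (expressed in the standard basis). Since V is invertible (lower-triangular with 1s on the diagonal, up to permutation), solve by back-substitution:
  V =
[[0, 1, 1, 0],
 [1, 0, 0, 0],
 [0, 1, 0, 0],
 [-1, 0, 0, 1]]
  V a = (0, 0, -1, 4)
Solving gives a = (0, -1, 1, 4).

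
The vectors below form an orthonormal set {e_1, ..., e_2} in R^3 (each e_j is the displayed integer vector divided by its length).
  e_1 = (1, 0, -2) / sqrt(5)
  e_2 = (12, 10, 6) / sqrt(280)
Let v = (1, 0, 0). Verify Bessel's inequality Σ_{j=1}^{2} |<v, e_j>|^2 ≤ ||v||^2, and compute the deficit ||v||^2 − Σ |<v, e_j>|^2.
Σ |<v, e_j>|^2 = 5/7; ||v||^2 = 1; deficit = 2/7

Write each e_j = u_j / sqrt(<u_j, u_j>) where u_j is the displayed integer vector. Then <v, e_j> = <v, u_j> / sqrt(<u_j, u_j>), so |<v, e_j>|^2 = <v, u_j>^2 / <u_j, u_j>.
Coefficients: <v, e_1> = 1/sqrt(5), <v, e_2> = 12/sqrt(280).
Square and sum: Σ |<v, e_j>|^2 = 5/7.
Compute ||v||^2 = v·v = 1.
Deficit = 1 − 5/7 = 2/7 ≥ 0, confirming Bessel's inequality. (The deficit equals ||v − Σ <v,e_j> e_j||^2, the squared distance from v to span{e_j}.)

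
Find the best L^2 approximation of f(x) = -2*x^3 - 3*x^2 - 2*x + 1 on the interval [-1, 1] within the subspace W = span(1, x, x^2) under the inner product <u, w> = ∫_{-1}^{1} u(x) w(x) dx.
g(x) = -3*x^2 - 16*x/5 + 1

The best approximation g ∈ W is the orthogonal projection of f onto W. Writing g = a_0 + a_1 x + a_2 x^2, the coefficients solve the normal equations G · a = b where
  G_{ij} = <φ_i, φ_j> and b_i = <f, φ_i>, with φ_0 = 1, φ_1 = x, φ_2 = x^2.
G =
  [2, 0, 2/3]
  [0, 2/3, 0]
  [2/3, 0, 2/5],
b = (0, -32/15, -8/15).
Solving gives a_0 = 1, a_1 = -16/5, a_2 = -3, so
  g(x) = -3*x^2 - 16*x/5 + 1.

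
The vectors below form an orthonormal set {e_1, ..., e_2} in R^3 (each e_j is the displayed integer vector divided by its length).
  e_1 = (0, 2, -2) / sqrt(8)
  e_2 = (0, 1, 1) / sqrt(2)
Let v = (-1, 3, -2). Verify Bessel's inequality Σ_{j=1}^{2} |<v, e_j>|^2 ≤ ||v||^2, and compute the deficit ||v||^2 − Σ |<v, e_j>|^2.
Σ |<v, e_j>|^2 = 13; ||v||^2 = 14; deficit = 1

Write each e_j = u_j / sqrt(<u_j, u_j>) where u_j is the displayed integer vector. Then <v, e_j> = <v, u_j> / sqrt(<u_j, u_j>), so |<v, e_j>|^2 = <v, u_j>^2 / <u_j, u_j>.
Coefficients: <v, e_1> = 10/sqrt(8), <v, e_2> = 1/sqrt(2).
Square and sum: Σ |<v, e_j>|^2 = 13.
Compute ||v||^2 = v·v = 14.
Deficit = 14 − 13 = 1 ≥ 0, confirming Bessel's inequality. (The deficit equals ||v − Σ <v,e_j> e_j||^2, the squared distance from v to span{e_j}.)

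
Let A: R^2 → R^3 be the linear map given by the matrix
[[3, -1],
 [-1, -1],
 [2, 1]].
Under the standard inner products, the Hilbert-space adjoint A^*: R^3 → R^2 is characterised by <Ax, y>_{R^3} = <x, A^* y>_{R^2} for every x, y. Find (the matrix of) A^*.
A^* = A^T =
[[3, -1, 2],
 [-1, -1, 1]]

For real matrices with standard dot products, the defining identity <Ax, y> = <x, A^* y> gives (Ax)^T y = x^T (A^*) y, i.e. x^T A^T y = x^T (A^*) y. Since this holds for all x, y, we must have A^* = A^T. Therefore
A^* =
[[3, -1, 2],
 [-1, -1, 1]].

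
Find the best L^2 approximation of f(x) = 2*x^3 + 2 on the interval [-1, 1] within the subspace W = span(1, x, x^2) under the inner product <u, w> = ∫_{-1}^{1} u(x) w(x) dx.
g(x) = 6*x/5 + 2

The best approximation g ∈ W is the orthogonal projection of f onto W. Writing g = a_0 + a_1 x + a_2 x^2, the coefficients solve the normal equations G · a = b where
  G_{ij} = <φ_i, φ_j> and b_i = <f, φ_i>, with φ_0 = 1, φ_1 = x, φ_2 = x^2.
G =
  [2, 0, 2/3]
  [0, 2/3, 0]
  [2/3, 0, 2/5],
b = (4, 4/5, 4/3).
Solving gives a_0 = 2, a_1 = 6/5, a_2 = 0, so
  g(x) = 6*x/5 + 2.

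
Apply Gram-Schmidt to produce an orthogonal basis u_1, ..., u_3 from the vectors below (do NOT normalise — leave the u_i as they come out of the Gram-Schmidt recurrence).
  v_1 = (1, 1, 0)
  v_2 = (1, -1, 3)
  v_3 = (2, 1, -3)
Orthogonal basis:
  u_1 = (1, 1, 0)
  u_2 = (1, -1, 3)
  u_3 = (27/22, -27/22, -9/11)

Apply the Gram-Schmidt recurrence
  u_1 = v_1
  u_i = v_i − Σ_{j<i} ((v_i · u_j) / (u_j · u_j)) · u_j.

Step by step this gives:
  u_1 = (1, 1, 0)
  u_2 = (1, -1, 3)
  u_3 = (27/22, -27/22, -9/11)

Orthogonality check:
  u_2 · u_1 = 0 (should be 0)
  u_3 · u_1 = 0 (should be 0)
  u_3 · u_2 = 0 (should be 0)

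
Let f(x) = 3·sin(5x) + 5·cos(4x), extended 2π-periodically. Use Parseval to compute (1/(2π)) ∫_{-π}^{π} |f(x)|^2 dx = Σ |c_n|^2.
Σ |c_n|^2 = 17

Expand |f|^2 and use orthogonality of {sin(nx), cos(mx)} on [-π, π]:
  ∫_{-π}^{π} sin(nx)^2 dx = π, ∫ cos(mx)^2 dx = π, and cross terms integrate to 0.
So ∫_{-π}^{π} f(x)^2 dx = 3^2 · π + 5^2 · π = (9 + 25)π.
Divide by 2π: (9 + 25)/2 = 17.
By Parseval, this equals Σ |c_n|^2.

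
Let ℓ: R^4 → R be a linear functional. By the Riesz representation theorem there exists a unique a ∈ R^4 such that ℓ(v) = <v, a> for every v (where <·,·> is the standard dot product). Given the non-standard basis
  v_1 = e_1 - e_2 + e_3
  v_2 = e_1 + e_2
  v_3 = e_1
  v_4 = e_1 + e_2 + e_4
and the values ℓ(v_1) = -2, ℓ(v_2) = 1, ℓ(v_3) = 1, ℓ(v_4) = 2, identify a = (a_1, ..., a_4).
a = (1, 0, -3, 1)

Write a = (a_1, ..., a_4) in the standard basis. For each basis vector v_i, ℓ(v_i) = <v_i, a> is a linear equation in the a_j's. Collect the n equations into a matrix system V a = ℓ, where row i of V is v_i (expressed in the standard basis). Since V is invertible (lower-triangular with 1s on the diagonal, up to permutation), solve by back-substitution:
  V =
[[1, -1, 1, 0],
 [1, 1, 0, 0],
 [1, 0, 0, 0],
 [1, 1, 0, 1]]
  V a = (-2, 1, 1, 2)
Solving gives a = (1, 0, -3, 1).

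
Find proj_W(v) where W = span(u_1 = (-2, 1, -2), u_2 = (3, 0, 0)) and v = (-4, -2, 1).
proj_W(v) = (-4, -4/5, 8/5)

Set up U = [u_1 | ... | u_2] ∈ R^(3×2). The projector onto W = col(U) is P = U (U^T U)^(-1) U^T.
Compute U^T U =
  [9, -6]
  [-6, 9],
and U^T v = (4, -12).
Solve U^T U · c = U^T v for the coefficients: c = (-4/5, -28/15). The projection is proj_W(v) = U c.
Check: (v - proj_W(v)) · u_1 = 0  (should be 0).
Check: (v - proj_W(v)) · u_2 = 0  (should be 0).
Result: proj_W(v) = (-4, -4/5, 8/5).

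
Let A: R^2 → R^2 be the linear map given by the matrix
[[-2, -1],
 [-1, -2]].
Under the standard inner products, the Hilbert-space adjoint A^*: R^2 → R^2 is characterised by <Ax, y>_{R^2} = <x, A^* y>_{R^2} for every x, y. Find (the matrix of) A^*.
A^* = A^T =
[[-2, -1],
 [-1, -2]]

For real matrices with standard dot products, the defining identity <Ax, y> = <x, A^* y> gives (Ax)^T y = x^T (A^*) y, i.e. x^T A^T y = x^T (A^*) y. Since this holds for all x, y, we must have A^* = A^T. Therefore
A^* =
[[-2, -1],
 [-1, -2]].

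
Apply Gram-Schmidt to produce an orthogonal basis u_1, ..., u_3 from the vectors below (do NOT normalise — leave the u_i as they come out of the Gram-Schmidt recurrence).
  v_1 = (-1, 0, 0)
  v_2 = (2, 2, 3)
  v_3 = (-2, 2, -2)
Orthogonal basis:
  u_1 = (-1, 0, 0)
  u_2 = (0, 2, 3)
  u_3 = (0, 30/13, -20/13)

Apply the Gram-Schmidt recurrence
  u_1 = v_1
  u_i = v_i − Σ_{j<i} ((v_i · u_j) / (u_j · u_j)) · u_j.

Step by step this gives:
  u_1 = (-1, 0, 0)
  u_2 = (0, 2, 3)
  u_3 = (0, 30/13, -20/13)

Orthogonality check:
  u_2 · u_1 = 0 (should be 0)
  u_3 · u_1 = 0 (should be 0)
  u_3 · u_2 = 0 (should be 0)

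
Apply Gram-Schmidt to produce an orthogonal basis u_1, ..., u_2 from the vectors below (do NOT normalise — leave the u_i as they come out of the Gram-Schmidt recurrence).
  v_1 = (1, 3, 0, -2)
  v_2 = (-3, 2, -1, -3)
Orthogonal basis:
  u_1 = (1, 3, 0, -2)
  u_2 = (-51/14, 1/14, -1, -12/7)

Apply the Gram-Schmidt recurrence
  u_1 = v_1
  u_i = v_i − Σ_{j<i} ((v_i · u_j) / (u_j · u_j)) · u_j.

Step by step this gives:
  u_1 = (1, 3, 0, -2)
  u_2 = (-51/14, 1/14, -1, -12/7)

Orthogonality check:
  u_2 · u_1 = 0 (should be 0)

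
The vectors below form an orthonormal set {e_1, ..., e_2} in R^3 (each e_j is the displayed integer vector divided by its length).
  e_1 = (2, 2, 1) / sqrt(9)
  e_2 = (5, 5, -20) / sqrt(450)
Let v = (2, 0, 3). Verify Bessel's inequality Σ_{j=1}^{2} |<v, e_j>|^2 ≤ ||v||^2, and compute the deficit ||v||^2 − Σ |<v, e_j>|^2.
Σ |<v, e_j>|^2 = 11; ||v||^2 = 13; deficit = 2

Write each e_j = u_j / sqrt(<u_j, u_j>) where u_j is the displayed integer vector. Then <v, e_j> = <v, u_j> / sqrt(<u_j, u_j>), so |<v, e_j>|^2 = <v, u_j>^2 / <u_j, u_j>.
Coefficients: <v, e_1> = 7/sqrt(9), <v, e_2> = -50/sqrt(450).
Square and sum: Σ |<v, e_j>|^2 = 11.
Compute ||v||^2 = v·v = 13.
Deficit = 13 − 11 = 2 ≥ 0, confirming Bessel's inequality. (The deficit equals ||v − Σ <v,e_j> e_j||^2, the squared distance from v to span{e_j}.)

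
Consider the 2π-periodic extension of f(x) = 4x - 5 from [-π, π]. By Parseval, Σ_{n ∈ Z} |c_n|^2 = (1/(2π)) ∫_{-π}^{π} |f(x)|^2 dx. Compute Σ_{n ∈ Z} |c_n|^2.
Σ |c_n|^2 = 16π^2/3 + 25

Expand and integrate term by term over [-π, π]:
  ∫ (4x)^2 dx = 16·(2π^3/3); ∫ 2·4·(-5)·x dx = 0 (odd integrand); ∫ (-5)^2 dx = 25·2π.
So (1/(2π)) ∫_{-π}^{π} (4x - 5)^2 dx = 16π^2/3 + 25 = 16π^2/3 + 25.
Parseval ⇒ Σ |c_n|^2 = 16π^2/3 + 25.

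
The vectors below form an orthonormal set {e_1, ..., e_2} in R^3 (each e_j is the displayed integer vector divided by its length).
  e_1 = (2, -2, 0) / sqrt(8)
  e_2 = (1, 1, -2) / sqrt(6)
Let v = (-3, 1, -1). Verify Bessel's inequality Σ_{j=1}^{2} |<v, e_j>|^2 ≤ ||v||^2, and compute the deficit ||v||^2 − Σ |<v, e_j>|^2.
Σ |<v, e_j>|^2 = 8; ||v||^2 = 11; deficit = 3

Write each e_j = u_j / sqrt(<u_j, u_j>) where u_j is the displayed integer vector. Then <v, e_j> = <v, u_j> / sqrt(<u_j, u_j>), so |<v, e_j>|^2 = <v, u_j>^2 / <u_j, u_j>.
Coefficients: <v, e_1> = -8/sqrt(8), <v, e_2> = 0/sqrt(6).
Square and sum: Σ |<v, e_j>|^2 = 8.
Compute ||v||^2 = v·v = 11.
Deficit = 11 − 8 = 3 ≥ 0, confirming Bessel's inequality. (The deficit equals ||v − Σ <v,e_j> e_j||^2, the squared distance from v to span{e_j}.)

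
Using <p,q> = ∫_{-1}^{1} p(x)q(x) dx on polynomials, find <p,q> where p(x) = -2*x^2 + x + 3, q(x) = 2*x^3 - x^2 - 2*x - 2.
<p,q> = -166/15

Expand the product: p(x)·q(x) = -4*x^5 + 4*x^4 + 9*x^3 - x^2 - 8*x - 6.
∫_{-1}^{1} of each monomial x^k gives [2/(k+1) if k even, 0 if k odd]. Integrating term-by-term (or equivalently evaluating the antiderivative F(x) = -2*x^6/3 + 4*x^5/5 + 9*x^4/4 - x^3/3 - 4*x^2 - 6*x at the endpoints):
  F(1) − F(−1) = -159/20 − (187/60) = -166/15.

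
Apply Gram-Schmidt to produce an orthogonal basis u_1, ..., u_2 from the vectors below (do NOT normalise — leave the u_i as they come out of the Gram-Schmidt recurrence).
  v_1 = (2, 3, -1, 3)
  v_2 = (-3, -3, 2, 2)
Orthogonal basis:
  u_1 = (2, 3, -1, 3)
  u_2 = (-47/23, -36/23, 35/23, 79/23)

Apply the Gram-Schmidt recurrence
  u_1 = v_1
  u_i = v_i − Σ_{j<i} ((v_i · u_j) / (u_j · u_j)) · u_j.

Step by step this gives:
  u_1 = (2, 3, -1, 3)
  u_2 = (-47/23, -36/23, 35/23, 79/23)

Orthogonality check:
  u_2 · u_1 = 0 (should be 0)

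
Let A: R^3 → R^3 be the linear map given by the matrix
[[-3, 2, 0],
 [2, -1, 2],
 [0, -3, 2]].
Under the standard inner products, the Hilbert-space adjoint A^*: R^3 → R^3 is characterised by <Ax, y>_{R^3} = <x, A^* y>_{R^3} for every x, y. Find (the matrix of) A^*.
A^* = A^T =
[[-3, 2, 0],
 [2, -1, -3],
 [0, 2, 2]]

For real matrices with standard dot products, the defining identity <Ax, y> = <x, A^* y> gives (Ax)^T y = x^T (A^*) y, i.e. x^T A^T y = x^T (A^*) y. Since this holds for all x, y, we must have A^* = A^T. Therefore
A^* =
[[-3, 2, 0],
 [2, -1, -3],
 [0, 2, 2]].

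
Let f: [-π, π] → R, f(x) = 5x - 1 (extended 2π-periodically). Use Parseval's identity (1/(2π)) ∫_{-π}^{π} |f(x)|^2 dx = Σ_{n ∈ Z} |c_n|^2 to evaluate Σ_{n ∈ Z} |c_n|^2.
Σ |c_n|^2 = 25π^2/3 + 1

Expand and integrate term by term over [-π, π]:
  ∫ (5x)^2 dx = 25·(2π^3/3); ∫ 2·5·(-1)·x dx = 0 (odd integrand); ∫ (-1)^2 dx = 1·2π.
So (1/(2π)) ∫_{-π}^{π} (5x - 1)^2 dx = 25π^2/3 + 1 = 25π^2/3 + 1.
Parseval ⇒ Σ |c_n|^2 = 25π^2/3 + 1.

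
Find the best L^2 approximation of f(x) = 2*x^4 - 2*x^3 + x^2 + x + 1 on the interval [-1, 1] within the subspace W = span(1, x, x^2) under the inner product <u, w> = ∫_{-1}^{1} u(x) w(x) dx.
g(x) = 19*x^2/7 - x/5 + 29/35

The best approximation g ∈ W is the orthogonal projection of f onto W. Writing g = a_0 + a_1 x + a_2 x^2, the coefficients solve the normal equations G · a = b where
  G_{ij} = <φ_i, φ_j> and b_i = <f, φ_i>, with φ_0 = 1, φ_1 = x, φ_2 = x^2.
G =
  [2, 0, 2/3]
  [0, 2/3, 0]
  [2/3, 0, 2/5],
b = (52/15, -2/15, 172/105).
Solving gives a_0 = 29/35, a_1 = -1/5, a_2 = 19/7, so
  g(x) = 19*x^2/7 - x/5 + 29/35.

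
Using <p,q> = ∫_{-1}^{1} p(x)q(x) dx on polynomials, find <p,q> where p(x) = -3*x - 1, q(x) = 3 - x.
<p,q> = -4

Expand the product: p(x)·q(x) = 3*x^2 - 8*x - 3.
∫_{-1}^{1} of each monomial x^k gives [2/(k+1) if k even, 0 if k odd]. Integrating term-by-term (or equivalently evaluating the antiderivative F(x) = x^3 - 4*x^2 - 3*x at the endpoints):
  F(1) − F(−1) = -6 − (-2) = -4.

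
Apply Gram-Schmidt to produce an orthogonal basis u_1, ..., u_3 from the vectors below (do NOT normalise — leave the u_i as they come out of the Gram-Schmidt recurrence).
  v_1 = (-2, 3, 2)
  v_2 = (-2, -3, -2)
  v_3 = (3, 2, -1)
Orthogonal basis:
  u_1 = (-2, 3, 2)
  u_2 = (-52/17, -24/17, -16/17)
  u_3 = (0, 14/13, -21/13)

Apply the Gram-Schmidt recurrence
  u_1 = v_1
  u_i = v_i − Σ_{j<i} ((v_i · u_j) / (u_j · u_j)) · u_j.

Step by step this gives:
  u_1 = (-2, 3, 2)
  u_2 = (-52/17, -24/17, -16/17)
  u_3 = (0, 14/13, -21/13)

Orthogonality check:
  u_2 · u_1 = 0 (should be 0)
  u_3 · u_1 = 0 (should be 0)
  u_3 · u_2 = 0 (should be 0)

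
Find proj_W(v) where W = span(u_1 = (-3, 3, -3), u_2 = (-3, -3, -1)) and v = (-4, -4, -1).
proj_W(v) = (-27/7, -57/14, -17/14)

Set up U = [u_1 | ... | u_2] ∈ R^(3×2). The projector onto W = col(U) is P = U (U^T U)^(-1) U^T.
Compute U^T U =
  [27, 3]
  [3, 19],
and U^T v = (3, 25).
Solve U^T U · c = U^T v for the coefficients: c = (-1/28, 37/28). The projection is proj_W(v) = U c.
Check: (v - proj_W(v)) · u_1 = 0  (should be 0).
Check: (v - proj_W(v)) · u_2 = 0  (should be 0).
Result: proj_W(v) = (-27/7, -57/14, -17/14).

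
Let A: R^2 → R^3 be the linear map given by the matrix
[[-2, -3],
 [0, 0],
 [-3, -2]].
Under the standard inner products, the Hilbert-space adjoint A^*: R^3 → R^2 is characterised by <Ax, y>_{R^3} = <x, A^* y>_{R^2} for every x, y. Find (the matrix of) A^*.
A^* = A^T =
[[-2, 0, -3],
 [-3, 0, -2]]

For real matrices with standard dot products, the defining identity <Ax, y> = <x, A^* y> gives (Ax)^T y = x^T (A^*) y, i.e. x^T A^T y = x^T (A^*) y. Since this holds for all x, y, we must have A^* = A^T. Therefore
A^* =
[[-2, 0, -3],
 [-3, 0, -2]].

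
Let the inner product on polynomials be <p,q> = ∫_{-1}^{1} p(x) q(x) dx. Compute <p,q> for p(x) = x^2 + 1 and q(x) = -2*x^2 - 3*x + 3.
<p,q> = 88/15

Expand the product: p(x)·q(x) = -2*x^4 - 3*x^3 + x^2 - 3*x + 3.
∫_{-1}^{1} of each monomial x^k gives [2/(k+1) if k even, 0 if k odd]. Integrating term-by-term (or equivalently evaluating the antiderivative F(x) = -2*x^5/5 - 3*x^4/4 + x^3/3 - 3*x^2/2 + 3*x at the endpoints):
  F(1) − F(−1) = 41/60 − (-311/60) = 88/15.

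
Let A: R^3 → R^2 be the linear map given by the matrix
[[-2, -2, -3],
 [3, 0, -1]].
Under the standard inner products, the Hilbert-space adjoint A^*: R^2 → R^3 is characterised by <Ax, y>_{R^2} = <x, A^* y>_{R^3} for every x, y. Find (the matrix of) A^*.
A^* = A^T =
[[-2, 3],
 [-2, 0],
 [-3, -1]]

For real matrices with standard dot products, the defining identity <Ax, y> = <x, A^* y> gives (Ax)^T y = x^T (A^*) y, i.e. x^T A^T y = x^T (A^*) y. Since this holds for all x, y, we must have A^* = A^T. Therefore
A^* =
[[-2, 3],
 [-2, 0],
 [-3, -1]].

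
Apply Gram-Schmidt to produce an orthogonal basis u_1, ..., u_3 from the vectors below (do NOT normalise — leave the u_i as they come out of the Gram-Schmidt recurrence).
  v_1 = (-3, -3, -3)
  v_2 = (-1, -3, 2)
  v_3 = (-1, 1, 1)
Orthogonal basis:
  u_1 = (-3, -3, -3)
  u_2 = (-1/3, -7/3, 8/3)
  u_3 = (-25/19, 15/19, 10/19)

Apply the Gram-Schmidt recurrence
  u_1 = v_1
  u_i = v_i − Σ_{j<i} ((v_i · u_j) / (u_j · u_j)) · u_j.

Step by step this gives:
  u_1 = (-3, -3, -3)
  u_2 = (-1/3, -7/3, 8/3)
  u_3 = (-25/19, 15/19, 10/19)

Orthogonality check:
  u_2 · u_1 = 0 (should be 0)
  u_3 · u_1 = 0 (should be 0)
  u_3 · u_2 = 0 (should be 0)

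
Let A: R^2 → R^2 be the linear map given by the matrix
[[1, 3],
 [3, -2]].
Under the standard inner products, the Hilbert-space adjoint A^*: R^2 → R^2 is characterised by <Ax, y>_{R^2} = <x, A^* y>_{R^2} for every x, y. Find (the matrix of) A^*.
A^* = A^T =
[[1, 3],
 [3, -2]]

For real matrices with standard dot products, the defining identity <Ax, y> = <x, A^* y> gives (Ax)^T y = x^T (A^*) y, i.e. x^T A^T y = x^T (A^*) y. Since this holds for all x, y, we must have A^* = A^T. Therefore
A^* =
[[1, 3],
 [3, -2]].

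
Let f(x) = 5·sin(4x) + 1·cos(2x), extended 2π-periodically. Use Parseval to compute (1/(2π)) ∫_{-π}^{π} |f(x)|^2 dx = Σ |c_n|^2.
Σ |c_n|^2 = 13

Expand |f|^2 and use orthogonality of {sin(nx), cos(mx)} on [-π, π]:
  ∫_{-π}^{π} sin(nx)^2 dx = π, ∫ cos(mx)^2 dx = π, and cross terms integrate to 0.
So ∫_{-π}^{π} f(x)^2 dx = 5^2 · π + 1^2 · π = (25 + 1)π.
Divide by 2π: (25 + 1)/2 = 13.
By Parseval, this equals Σ |c_n|^2.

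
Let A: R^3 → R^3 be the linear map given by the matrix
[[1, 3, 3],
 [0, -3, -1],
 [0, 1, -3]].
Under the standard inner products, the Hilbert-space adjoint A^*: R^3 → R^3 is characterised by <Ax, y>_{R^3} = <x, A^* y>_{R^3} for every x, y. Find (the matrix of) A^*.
A^* = A^T =
[[1, 0, 0],
 [3, -3, 1],
 [3, -1, -3]]

For real matrices with standard dot products, the defining identity <Ax, y> = <x, A^* y> gives (Ax)^T y = x^T (A^*) y, i.e. x^T A^T y = x^T (A^*) y. Since this holds for all x, y, we must have A^* = A^T. Therefore
A^* =
[[1, 0, 0],
 [3, -3, 1],
 [3, -1, -3]].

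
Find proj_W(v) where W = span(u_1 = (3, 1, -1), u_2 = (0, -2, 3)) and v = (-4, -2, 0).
proj_W(v) = (-243/59, -55/59, 42/59)

Set up U = [u_1 | ... | u_2] ∈ R^(3×2). The projector onto W = col(U) is P = U (U^T U)^(-1) U^T.
Compute U^T U =
  [11, -5]
  [-5, 13],
and U^T v = (-14, 4).
Solve U^T U · c = U^T v for the coefficients: c = (-81/59, -13/59). The projection is proj_W(v) = U c.
Check: (v - proj_W(v)) · u_1 = 0  (should be 0).
Check: (v - proj_W(v)) · u_2 = 0  (should be 0).
Result: proj_W(v) = (-243/59, -55/59, 42/59).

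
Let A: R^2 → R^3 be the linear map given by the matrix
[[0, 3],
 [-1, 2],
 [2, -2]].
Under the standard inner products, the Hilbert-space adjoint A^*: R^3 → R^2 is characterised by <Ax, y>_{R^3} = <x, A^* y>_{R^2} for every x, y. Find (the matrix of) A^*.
A^* = A^T =
[[0, -1, 2],
 [3, 2, -2]]

For real matrices with standard dot products, the defining identity <Ax, y> = <x, A^* y> gives (Ax)^T y = x^T (A^*) y, i.e. x^T A^T y = x^T (A^*) y. Since this holds for all x, y, we must have A^* = A^T. Therefore
A^* =
[[0, -1, 2],
 [3, 2, -2]].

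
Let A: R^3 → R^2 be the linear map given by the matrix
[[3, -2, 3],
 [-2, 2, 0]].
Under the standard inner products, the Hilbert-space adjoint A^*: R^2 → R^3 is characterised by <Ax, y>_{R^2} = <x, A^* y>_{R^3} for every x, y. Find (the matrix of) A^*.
A^* = A^T =
[[3, -2],
 [-2, 2],
 [3, 0]]

For real matrices with standard dot products, the defining identity <Ax, y> = <x, A^* y> gives (Ax)^T y = x^T (A^*) y, i.e. x^T A^T y = x^T (A^*) y. Since this holds for all x, y, we must have A^* = A^T. Therefore
A^* =
[[3, -2],
 [-2, 2],
 [3, 0]].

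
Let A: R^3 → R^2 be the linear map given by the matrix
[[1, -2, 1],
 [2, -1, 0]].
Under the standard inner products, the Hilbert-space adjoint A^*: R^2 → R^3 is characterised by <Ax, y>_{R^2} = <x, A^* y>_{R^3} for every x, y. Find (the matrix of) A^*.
A^* = A^T =
[[1, 2],
 [-2, -1],
 [1, 0]]

For real matrices with standard dot products, the defining identity <Ax, y> = <x, A^* y> gives (Ax)^T y = x^T (A^*) y, i.e. x^T A^T y = x^T (A^*) y. Since this holds for all x, y, we must have A^* = A^T. Therefore
A^* =
[[1, 2],
 [-2, -1],
 [1, 0]].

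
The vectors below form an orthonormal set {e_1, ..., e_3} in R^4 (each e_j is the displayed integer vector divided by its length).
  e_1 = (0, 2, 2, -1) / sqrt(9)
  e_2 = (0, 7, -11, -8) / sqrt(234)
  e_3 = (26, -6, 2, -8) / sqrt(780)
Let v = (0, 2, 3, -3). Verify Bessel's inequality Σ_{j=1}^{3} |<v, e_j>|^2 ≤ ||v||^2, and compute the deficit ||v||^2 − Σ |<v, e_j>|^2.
Σ |<v, e_j>|^2 = 193/10; ||v||^2 = 22; deficit = 27/10

Write each e_j = u_j / sqrt(<u_j, u_j>) where u_j is the displayed integer vector. Then <v, e_j> = <v, u_j> / sqrt(<u_j, u_j>), so |<v, e_j>|^2 = <v, u_j>^2 / <u_j, u_j>.
Coefficients: <v, e_1> = 13/sqrt(9), <v, e_2> = 5/sqrt(234), <v, e_3> = 18/sqrt(780).
Square and sum: Σ |<v, e_j>|^2 = 193/10.
Compute ||v||^2 = v·v = 22.
Deficit = 22 − 193/10 = 27/10 ≥ 0, confirming Bessel's inequality. (The deficit equals ||v − Σ <v,e_j> e_j||^2, the squared distance from v to span{e_j}.)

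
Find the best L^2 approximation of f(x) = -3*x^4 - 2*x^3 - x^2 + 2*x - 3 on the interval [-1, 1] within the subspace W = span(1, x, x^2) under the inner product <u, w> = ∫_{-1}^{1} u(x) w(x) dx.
g(x) = -25*x^2/7 + 4*x/5 - 96/35

The best approximation g ∈ W is the orthogonal projection of f onto W. Writing g = a_0 + a_1 x + a_2 x^2, the coefficients solve the normal equations G · a = b where
  G_{ij} = <φ_i, φ_j> and b_i = <f, φ_i>, with φ_0 = 1, φ_1 = x, φ_2 = x^2.
G =
  [2, 0, 2/3]
  [0, 2/3, 0]
  [2/3, 0, 2/5],
b = (-118/15, 8/15, -114/35).
Solving gives a_0 = -96/35, a_1 = 4/5, a_2 = -25/7, so
  g(x) = -25*x^2/7 + 4*x/5 - 96/35.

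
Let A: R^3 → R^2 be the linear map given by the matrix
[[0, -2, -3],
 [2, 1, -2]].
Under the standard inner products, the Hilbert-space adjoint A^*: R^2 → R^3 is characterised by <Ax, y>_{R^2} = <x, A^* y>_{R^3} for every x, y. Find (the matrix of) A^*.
A^* = A^T =
[[0, 2],
 [-2, 1],
 [-3, -2]]

For real matrices with standard dot products, the defining identity <Ax, y> = <x, A^* y> gives (Ax)^T y = x^T (A^*) y, i.e. x^T A^T y = x^T (A^*) y. Since this holds for all x, y, we must have A^* = A^T. Therefore
A^* =
[[0, 2],
 [-2, 1],
 [-3, -2]].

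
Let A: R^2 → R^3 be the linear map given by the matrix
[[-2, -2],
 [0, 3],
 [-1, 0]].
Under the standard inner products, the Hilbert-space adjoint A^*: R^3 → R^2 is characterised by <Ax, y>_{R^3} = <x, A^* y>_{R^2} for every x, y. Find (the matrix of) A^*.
A^* = A^T =
[[-2, 0, -1],
 [-2, 3, 0]]

For real matrices with standard dot products, the defining identity <Ax, y> = <x, A^* y> gives (Ax)^T y = x^T (A^*) y, i.e. x^T A^T y = x^T (A^*) y. Since this holds for all x, y, we must have A^* = A^T. Therefore
A^* =
[[-2, 0, -1],
 [-2, 3, 0]].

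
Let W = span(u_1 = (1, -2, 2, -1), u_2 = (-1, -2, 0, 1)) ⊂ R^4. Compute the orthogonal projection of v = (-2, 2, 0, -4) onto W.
proj_W(v) = (1, 2, 0, -1)

Set up U = [u_1 | ... | u_2] ∈ R^(4×2). The projector onto W = col(U) is P = U (U^T U)^(-1) U^T.
Compute U^T U =
  [10, 2]
  [2, 6],
and U^T v = (-2, -6).
Solve U^T U · c = U^T v for the coefficients: c = (0, -1). The projection is proj_W(v) = U c.
Check: (v - proj_W(v)) · u_1 = 0  (should be 0).
Check: (v - proj_W(v)) · u_2 = 0  (should be 0).
Result: proj_W(v) = (1, 2, 0, -1).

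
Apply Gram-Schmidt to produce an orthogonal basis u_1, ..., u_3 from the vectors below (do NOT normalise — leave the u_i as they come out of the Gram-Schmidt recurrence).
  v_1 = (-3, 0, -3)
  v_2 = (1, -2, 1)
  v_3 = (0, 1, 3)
Orthogonal basis:
  u_1 = (-3, 0, -3)
  u_2 = (0, -2, 0)
  u_3 = (-3/2, 0, 3/2)

Apply the Gram-Schmidt recurrence
  u_1 = v_1
  u_i = v_i − Σ_{j<i} ((v_i · u_j) / (u_j · u_j)) · u_j.

Step by step this gives:
  u_1 = (-3, 0, -3)
  u_2 = (0, -2, 0)
  u_3 = (-3/2, 0, 3/2)

Orthogonality check:
  u_2 · u_1 = 0 (should be 0)
  u_3 · u_1 = 0 (should be 0)
  u_3 · u_2 = 0 (should be 0)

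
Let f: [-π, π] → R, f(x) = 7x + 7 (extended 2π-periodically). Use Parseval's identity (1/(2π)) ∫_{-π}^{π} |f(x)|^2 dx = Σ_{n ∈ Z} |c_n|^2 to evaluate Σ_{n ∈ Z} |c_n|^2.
Σ |c_n|^2 = 49π^2/3 + 49

Expand and integrate term by term over [-π, π]:
  ∫ (7x)^2 dx = 49·(2π^3/3); ∫ 2·7·(7)·x dx = 0 (odd integrand); ∫ 7^2 dx = 49·2π.
So (1/(2π)) ∫_{-π}^{π} (7x + 7)^2 dx = 49π^2/3 + 49 = 49π^2/3 + 49.
Parseval ⇒ Σ |c_n|^2 = 49π^2/3 + 49.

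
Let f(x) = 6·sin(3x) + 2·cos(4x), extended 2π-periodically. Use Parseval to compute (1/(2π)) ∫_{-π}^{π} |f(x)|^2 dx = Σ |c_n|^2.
Σ |c_n|^2 = 20

Expand |f|^2 and use orthogonality of {sin(nx), cos(mx)} on [-π, π]:
  ∫_{-π}^{π} sin(nx)^2 dx = π, ∫ cos(mx)^2 dx = π, and cross terms integrate to 0.
So ∫_{-π}^{π} f(x)^2 dx = 6^2 · π + 2^2 · π = (36 + 4)π.
Divide by 2π: (36 + 4)/2 = 20.
By Parseval, this equals Σ |c_n|^2.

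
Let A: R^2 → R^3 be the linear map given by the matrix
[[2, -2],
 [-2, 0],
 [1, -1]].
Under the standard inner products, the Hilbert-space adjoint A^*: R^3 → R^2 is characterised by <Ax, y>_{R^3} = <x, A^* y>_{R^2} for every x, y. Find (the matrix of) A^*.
A^* = A^T =
[[2, -2, 1],
 [-2, 0, -1]]

For real matrices with standard dot products, the defining identity <Ax, y> = <x, A^* y> gives (Ax)^T y = x^T (A^*) y, i.e. x^T A^T y = x^T (A^*) y. Since this holds for all x, y, we must have A^* = A^T. Therefore
A^* =
[[2, -2, 1],
 [-2, 0, -1]].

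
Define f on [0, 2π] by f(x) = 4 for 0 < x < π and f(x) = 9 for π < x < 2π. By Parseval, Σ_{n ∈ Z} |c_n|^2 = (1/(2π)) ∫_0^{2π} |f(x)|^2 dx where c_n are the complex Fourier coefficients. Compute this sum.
Σ |c_n|^2 = 97/2

Parseval equates the L^2 energy of f (normalised by 1/(2π)) with the ℓ^2 sum of its Fourier coefficients: (1/(2π)) ∫_0^{2π} |f|^2 = Σ |c_n|^2.
Compute the left side: (1/(2π)) [∫_0^π 4^2 dx + ∫_π^{2π} 9^2 dx] = (1/(2π)) · (16π + 81π) = (16 + 81)/2 = 97/2.
So Σ_{n ∈ Z} |c_n|^2 = 97/2.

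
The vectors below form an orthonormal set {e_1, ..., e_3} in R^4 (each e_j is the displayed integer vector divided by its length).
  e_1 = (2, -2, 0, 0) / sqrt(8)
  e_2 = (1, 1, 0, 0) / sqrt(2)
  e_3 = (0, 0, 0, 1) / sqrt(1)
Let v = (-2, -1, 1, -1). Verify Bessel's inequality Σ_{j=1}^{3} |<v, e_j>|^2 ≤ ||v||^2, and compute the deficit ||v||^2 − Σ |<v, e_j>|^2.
Σ |<v, e_j>|^2 = 6; ||v||^2 = 7; deficit = 1

Write each e_j = u_j / sqrt(<u_j, u_j>) where u_j is the displayed integer vector. Then <v, e_j> = <v, u_j> / sqrt(<u_j, u_j>), so |<v, e_j>|^2 = <v, u_j>^2 / <u_j, u_j>.
Coefficients: <v, e_1> = -2/sqrt(8), <v, e_2> = -3/sqrt(2), <v, e_3> = -1/sqrt(1).
Square and sum: Σ |<v, e_j>|^2 = 6.
Compute ||v||^2 = v·v = 7.
Deficit = 7 − 6 = 1 ≥ 0, confirming Bessel's inequality. (The deficit equals ||v − Σ <v,e_j> e_j||^2, the squared distance from v to span{e_j}.)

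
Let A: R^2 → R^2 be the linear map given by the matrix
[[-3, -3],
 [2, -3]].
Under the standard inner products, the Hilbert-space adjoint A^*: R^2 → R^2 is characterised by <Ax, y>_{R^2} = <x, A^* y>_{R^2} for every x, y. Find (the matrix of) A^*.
A^* = A^T =
[[-3, 2],
 [-3, -3]]

For real matrices with standard dot products, the defining identity <Ax, y> = <x, A^* y> gives (Ax)^T y = x^T (A^*) y, i.e. x^T A^T y = x^T (A^*) y. Since this holds for all x, y, we must have A^* = A^T. Therefore
A^* =
[[-3, 2],
 [-3, -3]].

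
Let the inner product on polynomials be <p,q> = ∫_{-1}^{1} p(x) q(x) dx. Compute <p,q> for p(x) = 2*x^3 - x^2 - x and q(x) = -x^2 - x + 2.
<p,q> = -16/15

Expand the product: p(x)·q(x) = -2*x^5 - x^4 + 6*x^3 - x^2 - 2*x.
∫_{-1}^{1} of each monomial x^k gives [2/(k+1) if k even, 0 if k odd]. Integrating term-by-term (or equivalently evaluating the antiderivative F(x) = -x^6/3 - x^5/5 + 3*x^4/2 - x^3/3 - x^2 at the endpoints):
  F(1) − F(−1) = -11/30 − (7/10) = -16/15.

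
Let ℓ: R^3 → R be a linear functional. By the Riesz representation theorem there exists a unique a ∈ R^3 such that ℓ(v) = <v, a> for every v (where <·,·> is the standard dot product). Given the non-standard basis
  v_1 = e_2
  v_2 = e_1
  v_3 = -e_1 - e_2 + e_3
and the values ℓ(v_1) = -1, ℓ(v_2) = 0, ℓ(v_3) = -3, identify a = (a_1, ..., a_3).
a = (0, -1, -4)

Write a = (a_1, ..., a_3) in the standard basis. For each basis vector v_i, ℓ(v_i) = <v_i, a> is a linear equation in the a_j's. Collect the n equations into a matrix system V a = ℓ, where row i of V is v_i (expressed in the standard basis). Since V is invertible (lower-triangular with 1s on the diagonal, up to permutation), solve by back-substitution:
  V =
[[0, 1, 0],
 [1, 0, 0],
 [-1, -1, 1]]
  V a = (-1, 0, -3)
Solving gives a = (0, -1, -4).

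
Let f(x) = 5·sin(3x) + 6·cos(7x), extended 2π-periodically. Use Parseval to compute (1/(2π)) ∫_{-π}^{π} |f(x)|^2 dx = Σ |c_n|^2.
Σ |c_n|^2 = 61/2

Expand |f|^2 and use orthogonality of {sin(nx), cos(mx)} on [-π, π]:
  ∫_{-π}^{π} sin(nx)^2 dx = π, ∫ cos(mx)^2 dx = π, and cross terms integrate to 0.
So ∫_{-π}^{π} f(x)^2 dx = 5^2 · π + 6^2 · π = (25 + 36)π.
Divide by 2π: (25 + 36)/2 = 61/2.
By Parseval, this equals Σ |c_n|^2.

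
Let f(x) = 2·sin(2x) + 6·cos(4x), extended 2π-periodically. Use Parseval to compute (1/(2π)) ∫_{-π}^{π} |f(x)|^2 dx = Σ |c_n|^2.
Σ |c_n|^2 = 20

Expand |f|^2 and use orthogonality of {sin(nx), cos(mx)} on [-π, π]:
  ∫_{-π}^{π} sin(nx)^2 dx = π, ∫ cos(mx)^2 dx = π, and cross terms integrate to 0.
So ∫_{-π}^{π} f(x)^2 dx = 2^2 · π + 6^2 · π = (4 + 36)π.
Divide by 2π: (4 + 36)/2 = 20.
By Parseval, this equals Σ |c_n|^2.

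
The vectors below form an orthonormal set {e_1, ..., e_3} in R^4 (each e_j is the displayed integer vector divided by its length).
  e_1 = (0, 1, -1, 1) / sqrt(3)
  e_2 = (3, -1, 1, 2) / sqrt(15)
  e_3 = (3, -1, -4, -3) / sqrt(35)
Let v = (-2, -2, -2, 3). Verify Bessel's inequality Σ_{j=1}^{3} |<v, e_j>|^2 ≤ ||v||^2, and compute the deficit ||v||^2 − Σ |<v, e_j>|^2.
Σ |<v, e_j>|^2 = 26/7; ||v||^2 = 21; deficit = 121/7

Write each e_j = u_j / sqrt(<u_j, u_j>) where u_j is the displayed integer vector. Then <v, e_j> = <v, u_j> / sqrt(<u_j, u_j>), so |<v, e_j>|^2 = <v, u_j>^2 / <u_j, u_j>.
Coefficients: <v, e_1> = 3/sqrt(3), <v, e_2> = 0/sqrt(15), <v, e_3> = -5/sqrt(35).
Square and sum: Σ |<v, e_j>|^2 = 26/7.
Compute ||v||^2 = v·v = 21.
Deficit = 21 − 26/7 = 121/7 ≥ 0, confirming Bessel's inequality. (The deficit equals ||v − Σ <v,e_j> e_j||^2, the squared distance from v to span{e_j}.)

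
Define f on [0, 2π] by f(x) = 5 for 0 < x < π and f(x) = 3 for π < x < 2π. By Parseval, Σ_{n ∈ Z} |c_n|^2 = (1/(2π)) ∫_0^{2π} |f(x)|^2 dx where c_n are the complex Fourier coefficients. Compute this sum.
Σ |c_n|^2 = 17

Parseval equates the L^2 energy of f (normalised by 1/(2π)) with the ℓ^2 sum of its Fourier coefficients: (1/(2π)) ∫_0^{2π} |f|^2 = Σ |c_n|^2.
Compute the left side: (1/(2π)) [∫_0^π 5^2 dx + ∫_π^{2π} 3^2 dx] = (1/(2π)) · (25π + 9π) = (25 + 9)/2 = 17.
So Σ_{n ∈ Z} |c_n|^2 = 17.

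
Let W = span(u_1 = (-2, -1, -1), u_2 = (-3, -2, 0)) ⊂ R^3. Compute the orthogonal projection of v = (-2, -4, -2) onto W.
proj_W(v) = (-24/7, -13/7, -9/7)

Set up U = [u_1 | ... | u_2] ∈ R^(3×2). The projector onto W = col(U) is P = U (U^T U)^(-1) U^T.
Compute U^T U =
  [6, 8]
  [8, 13],
and U^T v = (10, 14).
Solve U^T U · c = U^T v for the coefficients: c = (9/7, 2/7). The projection is proj_W(v) = U c.
Check: (v - proj_W(v)) · u_1 = 0  (should be 0).
Check: (v - proj_W(v)) · u_2 = 0  (should be 0).
Result: proj_W(v) = (-24/7, -13/7, -9/7).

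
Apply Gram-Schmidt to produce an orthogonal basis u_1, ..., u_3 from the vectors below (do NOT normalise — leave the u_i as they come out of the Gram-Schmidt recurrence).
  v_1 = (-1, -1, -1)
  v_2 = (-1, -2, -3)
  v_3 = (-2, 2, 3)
Orthogonal basis:
  u_1 = (-1, -1, -1)
  u_2 = (1, 0, -1)
  u_3 = (-1/2, 1, -1/2)

Apply the Gram-Schmidt recurrence
  u_1 = v_1
  u_i = v_i − Σ_{j<i} ((v_i · u_j) / (u_j · u_j)) · u_j.

Step by step this gives:
  u_1 = (-1, -1, -1)
  u_2 = (1, 0, -1)
  u_3 = (-1/2, 1, -1/2)

Orthogonality check:
  u_2 · u_1 = 0 (should be 0)
  u_3 · u_1 = 0 (should be 0)
  u_3 · u_2 = 0 (should be 0)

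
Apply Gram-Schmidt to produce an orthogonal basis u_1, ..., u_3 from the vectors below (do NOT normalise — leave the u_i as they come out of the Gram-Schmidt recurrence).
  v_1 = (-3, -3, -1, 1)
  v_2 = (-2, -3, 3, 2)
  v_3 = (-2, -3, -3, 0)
Orthogonal basis:
  u_1 = (-3, -3, -1, 1)
  u_2 = (1/10, -9/10, 37/10, 13/10)
  u_3 = (61/81, -7/9, -11/81, -17/81)

Apply the Gram-Schmidt recurrence
  u_1 = v_1
  u_i = v_i − Σ_{j<i} ((v_i · u_j) / (u_j · u_j)) · u_j.

Step by step this gives:
  u_1 = (-3, -3, -1, 1)
  u_2 = (1/10, -9/10, 37/10, 13/10)
  u_3 = (61/81, -7/9, -11/81, -17/81)

Orthogonality check:
  u_2 · u_1 = 0 (should be 0)
  u_3 · u_1 = 0 (should be 0)
  u_3 · u_2 = 0 (should be 0)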